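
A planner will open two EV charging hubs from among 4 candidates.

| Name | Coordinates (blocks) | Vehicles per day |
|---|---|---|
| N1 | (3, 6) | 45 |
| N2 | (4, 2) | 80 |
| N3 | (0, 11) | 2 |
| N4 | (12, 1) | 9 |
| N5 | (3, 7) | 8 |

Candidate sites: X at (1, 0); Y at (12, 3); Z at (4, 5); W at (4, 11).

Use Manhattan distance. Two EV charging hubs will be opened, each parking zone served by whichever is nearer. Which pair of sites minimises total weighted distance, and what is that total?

Evaluate every pair (each demand assigned to the nearer of the two):
  {Y, Z}: total = 392
  {Z, W}: total = 470
  {X, Z}: total = 482
  {X, W}: total = 826
  {X, Y}: total = 874
  {Y, W}: total = 1056
Best pair: {Y, Z} with total 392.

{Y, Z}, total 392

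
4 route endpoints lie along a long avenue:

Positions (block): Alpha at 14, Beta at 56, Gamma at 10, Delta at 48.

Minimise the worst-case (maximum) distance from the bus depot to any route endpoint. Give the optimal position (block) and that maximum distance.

location 33, max distance 23

The 1-center on a line is the midpoint of the two extreme points: leftmost at 10, rightmost at 56.
Optimal location = (10 + 56)/2 = 33; maximum distance = (56 − 10)/2 = 23.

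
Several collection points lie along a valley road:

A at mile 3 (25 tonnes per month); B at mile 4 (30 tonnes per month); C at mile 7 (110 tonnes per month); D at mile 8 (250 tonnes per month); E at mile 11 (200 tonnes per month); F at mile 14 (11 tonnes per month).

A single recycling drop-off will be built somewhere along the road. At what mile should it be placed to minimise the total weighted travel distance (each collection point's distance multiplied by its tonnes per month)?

For a sum of weighted absolute distances on a line, the optimum is the weighted median (not the mean). Total weight W = 626; half-weight = 313.
Sort by position and accumulate weight:
  mile 3 (A, w=25) → cum 25
  mile 4 (B, w=30) → cum 55
  mile 7 (C, w=110) → cum 165
  mile 8 (D, w=250) → cum 415  ≥ 313 → median here
  mile 11 (E, w=200) → cum 615
  mile 14 (F, w=11) → cum 626
Optimal location: mile 8.

x = 8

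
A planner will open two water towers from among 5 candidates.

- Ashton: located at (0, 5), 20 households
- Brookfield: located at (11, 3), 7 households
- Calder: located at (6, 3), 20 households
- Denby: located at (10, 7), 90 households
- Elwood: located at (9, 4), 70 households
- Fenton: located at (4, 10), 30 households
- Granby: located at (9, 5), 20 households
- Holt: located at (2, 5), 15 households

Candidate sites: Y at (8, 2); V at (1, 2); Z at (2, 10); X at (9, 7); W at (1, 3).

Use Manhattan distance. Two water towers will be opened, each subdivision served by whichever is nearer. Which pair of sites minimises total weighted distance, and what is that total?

Evaluate every pair (each demand assigned to the nearer of the two):
  {Z, X}: total = 797
  {X, W}: total = 827
  {V, X}: total = 882
  {Y, X}: total = 1023
  {Y, Z}: total = 1283
  {Y, W}: total = 1413
  {Y, V}: total = 1478
  {Z, W}: total = 2155
  {V, Z}: total = 2307
  {V, W}: total = 2575
Best pair: {Z, X} with total 797.

{Z, X}, total 797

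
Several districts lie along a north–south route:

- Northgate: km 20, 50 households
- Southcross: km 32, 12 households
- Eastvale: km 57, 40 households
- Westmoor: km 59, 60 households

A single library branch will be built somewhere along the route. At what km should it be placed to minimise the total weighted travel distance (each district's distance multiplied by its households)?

x = 57

For a sum of weighted absolute distances on a line, the optimum is the weighted median (not the mean). Total weight W = 162; half-weight = 81.
Sort by position and accumulate weight:
  km 20 (Northgate, w=50) → cum 50
  km 32 (Southcross, w=12) → cum 62
  km 57 (Eastvale, w=40) → cum 102  ≥ 81 → median here
  km 59 (Westmoor, w=60) → cum 162
Optimal location: km 57.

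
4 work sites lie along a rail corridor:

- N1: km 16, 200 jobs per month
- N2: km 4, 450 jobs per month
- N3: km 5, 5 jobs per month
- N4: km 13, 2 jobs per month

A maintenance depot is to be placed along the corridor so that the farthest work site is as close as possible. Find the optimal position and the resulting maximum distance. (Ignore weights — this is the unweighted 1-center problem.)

The 1-center on a line is the midpoint of the two extreme points: leftmost at 4, rightmost at 16.
Optimal location = (4 + 16)/2 = 10; maximum distance = (16 − 4)/2 = 6.

location 10, max distance 6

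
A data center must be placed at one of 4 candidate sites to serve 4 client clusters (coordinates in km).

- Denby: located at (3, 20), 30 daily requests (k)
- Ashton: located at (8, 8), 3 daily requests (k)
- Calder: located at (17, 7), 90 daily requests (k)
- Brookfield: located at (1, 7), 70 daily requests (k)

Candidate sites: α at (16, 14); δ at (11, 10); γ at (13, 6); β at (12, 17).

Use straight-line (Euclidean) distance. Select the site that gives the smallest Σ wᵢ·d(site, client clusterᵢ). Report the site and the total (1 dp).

δ, total 1729.6 km

Total weighted distance at each candidate:
  α (16, 14): total = 2254.6
  δ (11, 10): total = 1729.6
  γ (13, 6): total = 1746.3
  β (12, 17): total = 2361.0
Minimum is at δ with total 1729.6 km.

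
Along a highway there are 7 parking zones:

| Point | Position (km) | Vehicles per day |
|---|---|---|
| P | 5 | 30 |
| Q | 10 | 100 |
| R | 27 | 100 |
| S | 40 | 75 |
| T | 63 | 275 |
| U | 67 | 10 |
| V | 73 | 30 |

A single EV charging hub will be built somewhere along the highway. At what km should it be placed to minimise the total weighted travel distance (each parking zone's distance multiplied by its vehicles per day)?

For a sum of weighted absolute distances on a line, the optimum is the weighted median (not the mean). Total weight W = 620; half-weight = 310.
Sort by position and accumulate weight:
  km 5 (P, w=30) → cum 30
  km 10 (Q, w=100) → cum 130
  km 27 (R, w=100) → cum 230
  km 40 (S, w=75) → cum 305
  km 63 (T, w=275) → cum 580  ≥ 310 → median here
  km 67 (U, w=10) → cum 590
  km 73 (V, w=30) → cum 620
Optimal location: km 63.

x = 63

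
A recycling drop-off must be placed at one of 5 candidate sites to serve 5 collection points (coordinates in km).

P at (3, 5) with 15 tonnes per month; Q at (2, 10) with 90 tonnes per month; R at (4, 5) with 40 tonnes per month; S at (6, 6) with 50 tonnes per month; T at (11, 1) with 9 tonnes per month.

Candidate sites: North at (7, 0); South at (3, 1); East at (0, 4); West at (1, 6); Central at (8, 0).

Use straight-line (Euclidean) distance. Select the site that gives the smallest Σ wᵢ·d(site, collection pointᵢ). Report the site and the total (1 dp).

West, total 881.7 km

Total weighted distance at each candidate:
  North (7, 0): total = 1676.8
  South (3, 1): total = 1403.5
  East (0, 4): total = 1200.4
  West (1, 6): total = 881.7
  Central (8, 0): total = 1756.5
Minimum is at West with total 881.7 km.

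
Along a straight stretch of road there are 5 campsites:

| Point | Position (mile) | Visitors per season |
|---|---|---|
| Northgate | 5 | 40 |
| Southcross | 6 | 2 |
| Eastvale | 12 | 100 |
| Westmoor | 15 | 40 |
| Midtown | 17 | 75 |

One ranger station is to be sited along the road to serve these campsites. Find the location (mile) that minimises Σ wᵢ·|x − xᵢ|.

x = 12

For a sum of weighted absolute distances on a line, the optimum is the weighted median (not the mean). Total weight W = 257; half-weight = 128.5.
Sort by position and accumulate weight:
  mile 5 (Northgate, w=40) → cum 40
  mile 6 (Southcross, w=2) → cum 42
  mile 12 (Eastvale, w=100) → cum 142  ≥ 128.5 → median here
  mile 15 (Westmoor, w=40) → cum 182
  mile 17 (Midtown, w=75) → cum 257
Optimal location: mile 12.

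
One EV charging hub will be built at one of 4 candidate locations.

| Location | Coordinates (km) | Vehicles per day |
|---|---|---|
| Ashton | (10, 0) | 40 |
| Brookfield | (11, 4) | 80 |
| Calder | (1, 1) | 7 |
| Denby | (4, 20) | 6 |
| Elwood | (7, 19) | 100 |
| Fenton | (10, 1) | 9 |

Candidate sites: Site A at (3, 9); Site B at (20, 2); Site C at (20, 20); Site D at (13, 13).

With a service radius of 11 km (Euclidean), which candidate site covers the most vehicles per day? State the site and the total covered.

Site A, covering 196

Coverage radius r = 11 km; a point is covered iff (Δx)²+(Δy)² ≤ 11² = 121.
  Site A (3, 9): covers {Brookfield, Calder, Elwood, Fenton} → 196
  Site B (20, 2): covers {Ashton, Brookfield, Fenton} → 129
  Site C (20, 20): covers {none} → 0
  Site D (13, 13): covers {Brookfield, Elwood} → 180
Maximum coverage at Site A: 196 vehicles per day.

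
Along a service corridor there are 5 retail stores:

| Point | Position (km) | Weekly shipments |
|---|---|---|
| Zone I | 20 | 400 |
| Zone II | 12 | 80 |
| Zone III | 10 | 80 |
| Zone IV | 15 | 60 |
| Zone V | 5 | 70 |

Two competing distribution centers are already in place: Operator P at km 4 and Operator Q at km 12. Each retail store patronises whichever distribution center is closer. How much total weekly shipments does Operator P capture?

70

The indifferent point is the midpoint (4+12)/2 = 8; retail stores left of it (closer to Operator P at 4) go to Operator P, those right go to Operator Q.
  Zone V at 5 (w=70) → Operator P
  Zone III at 10 (w=80) → Operator Q
  Zone II at 12 (w=80) → Operator Q
  Zone IV at 15 (w=60) → Operator Q
  Zone I at 20 (w=400) → Operator Q
Operator P captures 70; Operator Q captures 620.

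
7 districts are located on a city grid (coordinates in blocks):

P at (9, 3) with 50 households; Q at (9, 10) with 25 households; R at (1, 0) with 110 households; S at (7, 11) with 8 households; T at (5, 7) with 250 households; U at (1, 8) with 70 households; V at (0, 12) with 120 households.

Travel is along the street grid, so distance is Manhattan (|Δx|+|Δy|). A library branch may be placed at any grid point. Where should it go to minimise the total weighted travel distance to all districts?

(5, 7)

Manhattan distance separates: Σwᵢ(|x−xᵢ|+|y−yᵢ|) = Σwᵢ|x−xᵢ| + Σwᵢ|y−yᵢ|, so x and y are optimised independently as 1-D weighted medians.
Total weight W = 633; half = 316.5.
x-coordinate, sorted with cumulative weight:
  x=0 (V, w=120) cum 120
  x=1 (R, w=110) cum 230
  x=1 (U, w=70) cum 300
  x=5 (T, w=250) cum 550  ← median
  x=7 (S, w=8) cum 558
  x=9 (P, w=50) cum 608
  x=9 (Q, w=25) cum 633
⇒ x* = 5
y-coordinate, sorted with cumulative weight:
  y=0 (R, w=110) cum 110
  y=3 (P, w=50) cum 160
  y=7 (T, w=250) cum 410  ← median
  y=8 (U, w=70) cum 480
  y=10 (Q, w=25) cum 505
  y=11 (S, w=8) cum 513
  y=12 (V, w=120) cum 633
⇒ y* = 7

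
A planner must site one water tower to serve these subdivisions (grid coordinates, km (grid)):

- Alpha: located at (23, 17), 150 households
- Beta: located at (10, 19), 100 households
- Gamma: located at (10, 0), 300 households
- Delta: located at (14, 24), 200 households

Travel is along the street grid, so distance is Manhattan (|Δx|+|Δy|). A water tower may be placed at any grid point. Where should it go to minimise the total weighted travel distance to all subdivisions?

Manhattan distance separates: Σwᵢ(|x−xᵢ|+|y−yᵢ|) = Σwᵢ|x−xᵢ| + Σwᵢ|y−yᵢ|, so x and y are optimised independently as 1-D weighted medians.
Total weight W = 750; half = 375.
x-coordinate, sorted with cumulative weight:
  x=10 (Beta, w=100) cum 100
  x=10 (Gamma, w=300) cum 400  ← median
  x=14 (Delta, w=200) cum 600
  x=23 (Alpha, w=150) cum 750
⇒ x* = 10
y-coordinate, sorted with cumulative weight:
  y=0 (Gamma, w=300) cum 300
  y=17 (Alpha, w=150) cum 450  ← median
  y=19 (Beta, w=100) cum 550
  y=24 (Delta, w=200) cum 750
⇒ y* = 17

(10, 17)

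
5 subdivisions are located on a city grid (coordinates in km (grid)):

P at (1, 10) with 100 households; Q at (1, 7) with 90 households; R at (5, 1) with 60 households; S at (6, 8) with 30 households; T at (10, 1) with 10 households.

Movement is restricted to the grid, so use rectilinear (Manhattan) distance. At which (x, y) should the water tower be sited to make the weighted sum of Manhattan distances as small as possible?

Manhattan distance separates: Σwᵢ(|x−xᵢ|+|y−yᵢ|) = Σwᵢ|x−xᵢ| + Σwᵢ|y−yᵢ|, so x and y are optimised independently as 1-D weighted medians.
Total weight W = 290; half = 145.
x-coordinate, sorted with cumulative weight:
  x=1 (P, w=100) cum 100
  x=1 (Q, w=90) cum 190  ← median
  x=5 (R, w=60) cum 250
  x=6 (S, w=30) cum 280
  x=10 (T, w=10) cum 290
⇒ x* = 1
y-coordinate, sorted with cumulative weight:
  y=1 (R, w=60) cum 60
  y=1 (T, w=10) cum 70
  y=7 (Q, w=90) cum 160  ← median
  y=8 (S, w=30) cum 190
  y=10 (P, w=100) cum 290
⇒ y* = 7

(1, 7)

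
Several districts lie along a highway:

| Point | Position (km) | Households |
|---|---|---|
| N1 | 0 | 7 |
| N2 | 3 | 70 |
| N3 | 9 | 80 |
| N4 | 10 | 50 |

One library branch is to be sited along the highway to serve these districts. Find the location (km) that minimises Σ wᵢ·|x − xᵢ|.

For a sum of weighted absolute distances on a line, the optimum is the weighted median (not the mean). Total weight W = 207; half-weight = 103.5.
Sort by position and accumulate weight:
  km 0 (N1, w=7) → cum 7
  km 3 (N2, w=70) → cum 77
  km 9 (N3, w=80) → cum 157  ≥ 103.5 → median here
  km 10 (N4, w=50) → cum 207
Optimal location: km 9.

x = 9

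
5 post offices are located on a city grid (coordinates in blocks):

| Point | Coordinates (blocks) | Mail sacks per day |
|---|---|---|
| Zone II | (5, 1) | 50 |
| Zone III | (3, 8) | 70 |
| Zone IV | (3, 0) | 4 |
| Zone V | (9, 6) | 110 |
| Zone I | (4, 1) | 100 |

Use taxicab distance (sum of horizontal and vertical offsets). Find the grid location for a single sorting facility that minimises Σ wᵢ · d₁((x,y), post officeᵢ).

Manhattan distance separates: Σwᵢ(|x−xᵢ|+|y−yᵢ|) = Σwᵢ|x−xᵢ| + Σwᵢ|y−yᵢ|, so x and y are optimised independently as 1-D weighted medians.
Total weight W = 334; half = 167.
x-coordinate, sorted with cumulative weight:
  x=3 (Zone III, w=70) cum 70
  x=3 (Zone IV, w=4) cum 74
  x=4 (Zone I, w=100) cum 174  ← median
  x=5 (Zone II, w=50) cum 224
  x=9 (Zone V, w=110) cum 334
⇒ x* = 4
y-coordinate, sorted with cumulative weight:
  y=0 (Zone IV, w=4) cum 4
  y=1 (Zone II, w=50) cum 54
  y=1 (Zone I, w=100) cum 154
  y=6 (Zone V, w=110) cum 264  ← median
  y=8 (Zone III, w=70) cum 334
⇒ y* = 6

(4, 6)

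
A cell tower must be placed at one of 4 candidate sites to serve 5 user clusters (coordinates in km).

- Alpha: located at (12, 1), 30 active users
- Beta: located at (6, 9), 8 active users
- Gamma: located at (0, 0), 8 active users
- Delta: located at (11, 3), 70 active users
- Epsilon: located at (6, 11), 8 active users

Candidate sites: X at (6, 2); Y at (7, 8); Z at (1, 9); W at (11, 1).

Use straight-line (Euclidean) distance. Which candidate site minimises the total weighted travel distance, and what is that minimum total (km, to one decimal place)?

W, total 423.3 km

Total weighted distance at each candidate:
  X (6, 2): total = 718.0
  Y (7, 8): total = 827.9
  Z (1, 9): total = 1379.9
  W (11, 1): total = 423.3
Minimum is at W with total 423.3 km.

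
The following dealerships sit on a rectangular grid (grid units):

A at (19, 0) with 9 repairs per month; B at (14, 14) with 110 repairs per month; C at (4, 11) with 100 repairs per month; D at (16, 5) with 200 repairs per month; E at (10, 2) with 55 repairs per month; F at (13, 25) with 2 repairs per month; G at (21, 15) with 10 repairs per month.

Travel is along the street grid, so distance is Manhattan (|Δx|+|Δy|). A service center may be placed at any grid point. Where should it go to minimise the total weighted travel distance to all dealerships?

(14, 5)

Manhattan distance separates: Σwᵢ(|x−xᵢ|+|y−yᵢ|) = Σwᵢ|x−xᵢ| + Σwᵢ|y−yᵢ|, so x and y are optimised independently as 1-D weighted medians.
Total weight W = 486; half = 243.
x-coordinate, sorted with cumulative weight:
  x=4 (C, w=100) cum 100
  x=10 (E, w=55) cum 155
  x=13 (F, w=2) cum 157
  x=14 (B, w=110) cum 267  ← median
  x=16 (D, w=200) cum 467
  x=19 (A, w=9) cum 476
  x=21 (G, w=10) cum 486
⇒ x* = 14
y-coordinate, sorted with cumulative weight:
  y=0 (A, w=9) cum 9
  y=2 (E, w=55) cum 64
  y=5 (D, w=200) cum 264  ← median
  y=11 (C, w=100) cum 364
  y=14 (B, w=110) cum 474
  y=15 (G, w=10) cum 484
  y=25 (F, w=2) cum 486
⇒ y* = 5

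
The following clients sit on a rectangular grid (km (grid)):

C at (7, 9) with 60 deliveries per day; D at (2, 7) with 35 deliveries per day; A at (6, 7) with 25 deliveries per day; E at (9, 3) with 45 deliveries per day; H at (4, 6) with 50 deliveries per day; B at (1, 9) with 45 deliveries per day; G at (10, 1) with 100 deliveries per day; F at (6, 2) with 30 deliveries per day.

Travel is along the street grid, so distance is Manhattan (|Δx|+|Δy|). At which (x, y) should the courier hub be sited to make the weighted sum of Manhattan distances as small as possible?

(7, 6)

Manhattan distance separates: Σwᵢ(|x−xᵢ|+|y−yᵢ|) = Σwᵢ|x−xᵢ| + Σwᵢ|y−yᵢ|, so x and y are optimised independently as 1-D weighted medians.
Total weight W = 390; half = 195.
x-coordinate, sorted with cumulative weight:
  x=1 (B, w=45) cum 45
  x=2 (D, w=35) cum 80
  x=4 (H, w=50) cum 130
  x=6 (A, w=25) cum 155
  x=6 (F, w=30) cum 185
  x=7 (C, w=60) cum 245  ← median
  x=9 (E, w=45) cum 290
  x=10 (G, w=100) cum 390
⇒ x* = 7
y-coordinate, sorted with cumulative weight:
  y=1 (G, w=100) cum 100
  y=2 (F, w=30) cum 130
  y=3 (E, w=45) cum 175
  y=6 (H, w=50) cum 225  ← median
  y=7 (D, w=35) cum 260
  y=7 (A, w=25) cum 285
  y=9 (C, w=60) cum 345
  y=9 (B, w=45) cum 390
⇒ y* = 6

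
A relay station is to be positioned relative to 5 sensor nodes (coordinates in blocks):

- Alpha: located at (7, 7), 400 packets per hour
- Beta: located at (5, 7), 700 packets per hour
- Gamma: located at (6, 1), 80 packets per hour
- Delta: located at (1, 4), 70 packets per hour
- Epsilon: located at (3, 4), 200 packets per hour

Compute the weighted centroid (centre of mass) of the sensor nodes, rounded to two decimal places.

The minimiser of Σwᵢ‖p−pᵢ‖² is the weighted centroid p* = (Σwᵢpᵢ)/(Σwᵢ).
Σwᵢ = 1450.
Σwᵢxᵢ = 400·7 + 700·5 + 80·6 + 70·1 + 200·3 = 7450.
Σwᵢyᵢ = 400·7 + 700·7 + 80·1 + 70·4 + 200·4 = 8860.
x* = 7450/1450 = 5.14, y* = 8860/1450 = 6.11.

(5.14, 6.11)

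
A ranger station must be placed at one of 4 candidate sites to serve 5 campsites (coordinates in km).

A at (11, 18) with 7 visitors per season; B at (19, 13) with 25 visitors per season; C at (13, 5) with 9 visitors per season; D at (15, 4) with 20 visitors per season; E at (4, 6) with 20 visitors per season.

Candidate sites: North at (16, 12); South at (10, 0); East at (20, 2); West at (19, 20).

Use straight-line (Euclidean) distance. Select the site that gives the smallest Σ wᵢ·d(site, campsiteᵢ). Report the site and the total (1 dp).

North, total 631.8 km

Total weighted distance at each candidate:
  North (16, 12): total = 631.8
  South (10, 0): total = 871.7
  East (20, 2): total = 910.7
  West (19, 20): total = 1118.3
Minimum is at North with total 631.8 km.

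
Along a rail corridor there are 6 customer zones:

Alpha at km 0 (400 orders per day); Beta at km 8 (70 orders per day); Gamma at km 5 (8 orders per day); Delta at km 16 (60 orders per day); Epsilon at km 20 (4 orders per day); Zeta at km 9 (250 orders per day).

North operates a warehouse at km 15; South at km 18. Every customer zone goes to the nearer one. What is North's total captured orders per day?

788

The indifferent point is the midpoint (15+18)/2 = 16.5; customer zones left of it (closer to North at 15) go to North, those right go to South.
  Alpha at 0 (w=400) → North
  Gamma at 5 (w=8) → North
  Beta at 8 (w=70) → North
  Zeta at 9 (w=250) → North
  Delta at 16 (w=60) → North
  Epsilon at 20 (w=4) → South
North captures 788; South captures 4.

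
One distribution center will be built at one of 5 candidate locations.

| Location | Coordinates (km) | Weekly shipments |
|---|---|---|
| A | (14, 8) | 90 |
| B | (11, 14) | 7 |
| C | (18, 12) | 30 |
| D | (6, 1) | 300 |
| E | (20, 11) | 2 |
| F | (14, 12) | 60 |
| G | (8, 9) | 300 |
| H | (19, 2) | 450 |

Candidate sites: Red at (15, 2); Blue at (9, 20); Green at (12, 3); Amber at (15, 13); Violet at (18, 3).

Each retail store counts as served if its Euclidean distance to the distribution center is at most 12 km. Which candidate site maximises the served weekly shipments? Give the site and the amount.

Coverage radius r = 12 km; a point is covered iff (Δx)²+(Δy)² ≤ 12² = 144.
  Red (15, 2): covers {A, C, D, E, F, G, H} → 1232
  Blue (9, 20): covers {B, F, G} → 367
  Green (12, 3): covers {A, B, C, D, E, F, G, H} → 1239
  Amber (15, 13): covers {A, B, C, E, F, G, H} → 939
  Violet (18, 3): covers {A, C, E, F, G, H} → 932
Maximum coverage at Green: 1239 weekly shipments.

Green, covering 1239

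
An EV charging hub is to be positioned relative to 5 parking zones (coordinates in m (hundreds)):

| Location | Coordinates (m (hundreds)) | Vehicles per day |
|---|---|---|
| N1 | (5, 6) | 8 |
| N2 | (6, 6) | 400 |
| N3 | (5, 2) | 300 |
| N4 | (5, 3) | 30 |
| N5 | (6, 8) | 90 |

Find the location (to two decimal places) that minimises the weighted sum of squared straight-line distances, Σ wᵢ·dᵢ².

The minimiser of Σwᵢ‖p−pᵢ‖² is the weighted centroid p* = (Σwᵢpᵢ)/(Σwᵢ).
Σwᵢ = 828.
Σwᵢxᵢ = 8·5 + 400·6 + 300·5 + 30·5 + 90·6 = 4630.
Σwᵢyᵢ = 8·6 + 400·6 + 300·2 + 30·3 + 90·8 = 3858.
x* = 4630/828 = 5.59, y* = 3858/828 = 4.66.

(5.59, 4.66)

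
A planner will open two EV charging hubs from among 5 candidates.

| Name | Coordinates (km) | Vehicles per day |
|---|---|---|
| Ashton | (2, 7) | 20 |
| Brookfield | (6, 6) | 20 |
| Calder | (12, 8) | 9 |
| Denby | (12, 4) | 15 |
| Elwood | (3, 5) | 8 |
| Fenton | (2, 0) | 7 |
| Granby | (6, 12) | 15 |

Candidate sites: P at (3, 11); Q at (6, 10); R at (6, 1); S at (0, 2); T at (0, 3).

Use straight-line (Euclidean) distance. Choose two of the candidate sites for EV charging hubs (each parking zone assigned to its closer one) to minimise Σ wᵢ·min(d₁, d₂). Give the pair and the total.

Evaluate every pair (each demand assigned to the nearer of the two):
  {Q, R}: total = 436.4
  {Q, T}: total = 437.7
  {Q, S}: total = 447.9
  {P, R}: total = 482.4
  {P, Q}: total = 498.7
  {P, S}: total = 556.7
  {P, T}: total = 557.0
  {R, T}: total = 589.4
  {R, S}: total = 610.0
  {S, T}: total = 732.1
Best pair: {Q, R} with total 436.4.

{Q, R}, total 436.4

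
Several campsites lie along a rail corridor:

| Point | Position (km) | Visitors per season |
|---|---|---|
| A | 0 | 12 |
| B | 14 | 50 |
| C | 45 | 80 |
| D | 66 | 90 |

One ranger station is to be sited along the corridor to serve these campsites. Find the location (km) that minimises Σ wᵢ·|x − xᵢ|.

x = 45

For a sum of weighted absolute distances on a line, the optimum is the weighted median (not the mean). Total weight W = 232; half-weight = 116.
Sort by position and accumulate weight:
  km 0 (A, w=12) → cum 12
  km 14 (B, w=50) → cum 62
  km 45 (C, w=80) → cum 142  ≥ 116 → median here
  km 66 (D, w=90) → cum 232
Optimal location: km 45.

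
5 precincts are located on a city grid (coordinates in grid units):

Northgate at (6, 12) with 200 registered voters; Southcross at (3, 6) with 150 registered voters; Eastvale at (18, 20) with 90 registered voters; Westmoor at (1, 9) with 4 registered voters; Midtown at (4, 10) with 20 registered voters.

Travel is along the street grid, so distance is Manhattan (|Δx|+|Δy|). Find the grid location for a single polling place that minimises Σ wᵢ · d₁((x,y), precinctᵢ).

(6, 12)

Manhattan distance separates: Σwᵢ(|x−xᵢ|+|y−yᵢ|) = Σwᵢ|x−xᵢ| + Σwᵢ|y−yᵢ|, so x and y are optimised independently as 1-D weighted medians.
Total weight W = 464; half = 232.
x-coordinate, sorted with cumulative weight:
  x=1 (Westmoor, w=4) cum 4
  x=3 (Southcross, w=150) cum 154
  x=4 (Midtown, w=20) cum 174
  x=6 (Northgate, w=200) cum 374  ← median
  x=18 (Eastvale, w=90) cum 464
⇒ x* = 6
y-coordinate, sorted with cumulative weight:
  y=6 (Southcross, w=150) cum 150
  y=9 (Westmoor, w=4) cum 154
  y=10 (Midtown, w=20) cum 174
  y=12 (Northgate, w=200) cum 374  ← median
  y=20 (Eastvale, w=90) cum 464
⇒ y* = 12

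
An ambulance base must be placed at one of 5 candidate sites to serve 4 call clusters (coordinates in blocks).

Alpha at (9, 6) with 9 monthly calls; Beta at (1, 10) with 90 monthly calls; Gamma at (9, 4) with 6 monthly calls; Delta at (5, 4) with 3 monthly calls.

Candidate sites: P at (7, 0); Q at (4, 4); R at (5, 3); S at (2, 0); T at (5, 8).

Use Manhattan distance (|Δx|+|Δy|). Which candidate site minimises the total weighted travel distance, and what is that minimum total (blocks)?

Total weighted distance at each candidate:
  P (7, 0): total = 1566
  Q (4, 4): total = 906
  R (5, 3): total = 1086
  S (2, 0): total = 1194
  T (5, 8): total = 654
Minimum is at T with total 654 blocks.

T, total 654 blocks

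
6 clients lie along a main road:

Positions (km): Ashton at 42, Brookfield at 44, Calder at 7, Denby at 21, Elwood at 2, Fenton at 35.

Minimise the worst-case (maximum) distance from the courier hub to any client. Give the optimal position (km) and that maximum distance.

location 23, max distance 21

The 1-center on a line is the midpoint of the two extreme points: leftmost at 2, rightmost at 44.
Optimal location = (2 + 44)/2 = 23; maximum distance = (44 − 2)/2 = 21.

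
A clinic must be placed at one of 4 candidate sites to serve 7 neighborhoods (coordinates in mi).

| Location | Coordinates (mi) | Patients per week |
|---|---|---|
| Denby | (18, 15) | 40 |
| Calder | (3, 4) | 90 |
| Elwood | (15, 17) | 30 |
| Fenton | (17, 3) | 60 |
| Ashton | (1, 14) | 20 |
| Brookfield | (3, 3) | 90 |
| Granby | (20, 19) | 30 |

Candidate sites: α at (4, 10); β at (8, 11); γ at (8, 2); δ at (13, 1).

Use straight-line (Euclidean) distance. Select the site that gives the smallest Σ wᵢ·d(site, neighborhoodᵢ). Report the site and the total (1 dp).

Total weighted distance at each candidate:
  α (4, 10): total = 3706.3
  β (8, 11): total = 3638.1
  γ (8, 2): total = 3541.6
  δ (13, 1): total = 4137.4
Minimum is at γ with total 3541.6 mi.

γ, total 3541.6 mi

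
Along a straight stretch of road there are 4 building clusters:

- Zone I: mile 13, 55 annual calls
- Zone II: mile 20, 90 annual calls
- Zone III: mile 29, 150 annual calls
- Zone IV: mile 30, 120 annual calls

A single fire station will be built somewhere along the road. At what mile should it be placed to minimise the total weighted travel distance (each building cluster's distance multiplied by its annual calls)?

x = 29

For a sum of weighted absolute distances on a line, the optimum is the weighted median (not the mean). Total weight W = 415; half-weight = 207.5.
Sort by position and accumulate weight:
  mile 13 (Zone I, w=55) → cum 55
  mile 20 (Zone II, w=90) → cum 145
  mile 29 (Zone III, w=150) → cum 295  ≥ 207.5 → median here
  mile 30 (Zone IV, w=120) → cum 415
Optimal location: mile 29.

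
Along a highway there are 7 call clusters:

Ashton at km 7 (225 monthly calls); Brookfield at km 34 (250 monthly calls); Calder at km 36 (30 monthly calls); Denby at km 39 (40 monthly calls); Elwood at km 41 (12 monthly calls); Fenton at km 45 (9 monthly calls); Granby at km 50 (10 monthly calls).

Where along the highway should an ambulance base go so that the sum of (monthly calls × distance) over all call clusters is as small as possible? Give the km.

For a sum of weighted absolute distances on a line, the optimum is the weighted median (not the mean). Total weight W = 576; half-weight = 288.
Sort by position and accumulate weight:
  km 7 (Ashton, w=225) → cum 225
  km 34 (Brookfield, w=250) → cum 475  ≥ 288 → median here
  km 36 (Calder, w=30) → cum 505
  km 39 (Denby, w=40) → cum 545
  km 41 (Elwood, w=12) → cum 557
  km 45 (Fenton, w=9) → cum 566
  km 50 (Granby, w=10) → cum 576
Optimal location: km 34.

x = 34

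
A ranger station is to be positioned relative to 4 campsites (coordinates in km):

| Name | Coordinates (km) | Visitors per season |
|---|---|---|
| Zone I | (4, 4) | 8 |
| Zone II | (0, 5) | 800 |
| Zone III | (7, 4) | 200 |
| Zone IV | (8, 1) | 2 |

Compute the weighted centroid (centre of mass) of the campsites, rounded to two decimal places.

The minimiser of Σwᵢ‖p−pᵢ‖² is the weighted centroid p* = (Σwᵢpᵢ)/(Σwᵢ).
Σwᵢ = 1010.
Σwᵢxᵢ = 8·4 + 800·0 + 200·7 + 2·8 = 1448.
Σwᵢyᵢ = 8·4 + 800·5 + 200·4 + 2·1 = 4834.
x* = 1448/1010 = 1.43, y* = 4834/1010 = 4.79.

(1.43, 4.79)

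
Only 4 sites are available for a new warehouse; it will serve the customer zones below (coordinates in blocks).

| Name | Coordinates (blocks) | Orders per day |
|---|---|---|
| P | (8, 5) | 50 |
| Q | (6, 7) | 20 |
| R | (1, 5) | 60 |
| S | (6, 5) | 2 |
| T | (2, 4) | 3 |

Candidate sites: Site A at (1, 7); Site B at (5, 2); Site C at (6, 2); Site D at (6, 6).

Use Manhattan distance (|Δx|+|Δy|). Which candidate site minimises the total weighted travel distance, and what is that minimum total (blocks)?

Total weighted distance at each candidate:
  Site A (1, 7): total = 696
  Site B (5, 2): total = 863
  Site C (6, 2): total = 854
  Site D (6, 6): total = 550
Minimum is at Site D with total 550 blocks.

Site D, total 550 blocks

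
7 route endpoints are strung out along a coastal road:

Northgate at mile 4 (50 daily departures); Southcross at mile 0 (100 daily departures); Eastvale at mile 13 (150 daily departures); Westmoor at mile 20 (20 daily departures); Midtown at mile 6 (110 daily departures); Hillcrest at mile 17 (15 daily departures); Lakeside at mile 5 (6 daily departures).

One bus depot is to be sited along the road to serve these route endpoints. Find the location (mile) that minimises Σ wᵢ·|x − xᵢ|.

x = 6

For a sum of weighted absolute distances on a line, the optimum is the weighted median (not the mean). Total weight W = 451; half-weight = 225.5.
Sort by position and accumulate weight:
  mile 0 (Southcross, w=100) → cum 100
  mile 4 (Northgate, w=50) → cum 150
  mile 5 (Lakeside, w=6) → cum 156
  mile 6 (Midtown, w=110) → cum 266  ≥ 225.5 → median here
  mile 13 (Eastvale, w=150) → cum 416
  mile 17 (Hillcrest, w=15) → cum 431
  mile 20 (Westmoor, w=20) → cum 451
Optimal location: mile 6.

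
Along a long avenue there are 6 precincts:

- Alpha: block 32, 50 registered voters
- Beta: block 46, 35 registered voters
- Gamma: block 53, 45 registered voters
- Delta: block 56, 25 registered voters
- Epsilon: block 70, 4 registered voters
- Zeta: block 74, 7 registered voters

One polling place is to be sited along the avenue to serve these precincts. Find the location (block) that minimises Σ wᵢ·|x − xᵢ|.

For a sum of weighted absolute distances on a line, the optimum is the weighted median (not the mean). Total weight W = 166; half-weight = 83.
Sort by position and accumulate weight:
  block 32 (Alpha, w=50) → cum 50
  block 46 (Beta, w=35) → cum 85  ≥ 83 → median here
  block 53 (Gamma, w=45) → cum 130
  block 56 (Delta, w=25) → cum 155
  block 70 (Epsilon, w=4) → cum 159
  block 74 (Zeta, w=7) → cum 166
Optimal location: block 46.

x = 46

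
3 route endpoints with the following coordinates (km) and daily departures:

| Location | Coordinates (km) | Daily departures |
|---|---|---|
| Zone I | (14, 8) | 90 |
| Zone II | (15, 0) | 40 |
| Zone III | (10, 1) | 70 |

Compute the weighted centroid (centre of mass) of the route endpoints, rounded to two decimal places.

The minimiser of Σwᵢ‖p−pᵢ‖² is the weighted centroid p* = (Σwᵢpᵢ)/(Σwᵢ).
Σwᵢ = 200.
Σwᵢxᵢ = 90·14 + 40·15 + 70·10 = 2560.
Σwᵢyᵢ = 90·8 + 40·0 + 70·1 = 790.
x* = 2560/200 = 12.80, y* = 790/200 = 3.95.

(12.80, 3.95)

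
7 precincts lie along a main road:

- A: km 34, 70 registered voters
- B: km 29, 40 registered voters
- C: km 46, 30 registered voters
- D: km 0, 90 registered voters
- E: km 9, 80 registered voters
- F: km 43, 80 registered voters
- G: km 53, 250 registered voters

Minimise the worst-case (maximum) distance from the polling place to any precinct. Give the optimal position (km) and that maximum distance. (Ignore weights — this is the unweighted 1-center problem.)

location 26.5, max distance 26.5

The 1-center on a line is the midpoint of the two extreme points: leftmost at 0, rightmost at 53.
Optimal location = (0 + 53)/2 = 26.5; maximum distance = (53 − 0)/2 = 26.5.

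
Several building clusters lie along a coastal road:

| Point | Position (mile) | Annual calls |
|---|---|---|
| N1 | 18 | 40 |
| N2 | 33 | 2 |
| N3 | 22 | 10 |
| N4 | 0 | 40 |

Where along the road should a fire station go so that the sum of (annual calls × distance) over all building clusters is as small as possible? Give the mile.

For a sum of weighted absolute distances on a line, the optimum is the weighted median (not the mean). Total weight W = 92; half-weight = 46.
Sort by position and accumulate weight:
  mile 0 (N4, w=40) → cum 40
  mile 18 (N1, w=40) → cum 80  ≥ 46 → median here
  mile 22 (N3, w=10) → cum 90
  mile 33 (N2, w=2) → cum 92
Optimal location: mile 18.

x = 18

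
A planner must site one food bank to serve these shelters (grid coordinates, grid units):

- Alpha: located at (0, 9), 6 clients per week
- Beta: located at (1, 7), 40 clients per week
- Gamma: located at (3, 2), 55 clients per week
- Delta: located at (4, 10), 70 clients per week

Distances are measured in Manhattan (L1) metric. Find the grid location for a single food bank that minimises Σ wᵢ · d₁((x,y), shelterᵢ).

Manhattan distance separates: Σwᵢ(|x−xᵢ|+|y−yᵢ|) = Σwᵢ|x−xᵢ| + Σwᵢ|y−yᵢ|, so x and y are optimised independently as 1-D weighted medians.
Total weight W = 171; half = 85.5.
x-coordinate, sorted with cumulative weight:
  x=0 (Alpha, w=6) cum 6
  x=1 (Beta, w=40) cum 46
  x=3 (Gamma, w=55) cum 101  ← median
  x=4 (Delta, w=70) cum 171
⇒ x* = 3
y-coordinate, sorted with cumulative weight:
  y=2 (Gamma, w=55) cum 55
  y=7 (Beta, w=40) cum 95  ← median
  y=9 (Alpha, w=6) cum 101
  y=10 (Delta, w=70) cum 171
⇒ y* = 7

(3, 7)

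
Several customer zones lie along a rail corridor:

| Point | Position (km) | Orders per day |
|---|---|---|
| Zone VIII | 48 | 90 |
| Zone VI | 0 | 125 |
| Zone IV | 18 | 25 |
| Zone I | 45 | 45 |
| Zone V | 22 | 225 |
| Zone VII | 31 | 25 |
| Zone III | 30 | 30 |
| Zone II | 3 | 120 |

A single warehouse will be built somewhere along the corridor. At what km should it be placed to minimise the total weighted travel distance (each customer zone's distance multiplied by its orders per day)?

For a sum of weighted absolute distances on a line, the optimum is the weighted median (not the mean). Total weight W = 685; half-weight = 342.5.
Sort by position and accumulate weight:
  km 0 (Zone VI, w=125) → cum 125
  km 3 (Zone II, w=120) → cum 245
  km 18 (Zone IV, w=25) → cum 270
  km 22 (Zone V, w=225) → cum 495  ≥ 342.5 → median here
  km 30 (Zone III, w=30) → cum 525
  km 31 (Zone VII, w=25) → cum 550
  km 45 (Zone I, w=45) → cum 595
  km 48 (Zone VIII, w=90) → cum 685
Optimal location: km 22.

x = 22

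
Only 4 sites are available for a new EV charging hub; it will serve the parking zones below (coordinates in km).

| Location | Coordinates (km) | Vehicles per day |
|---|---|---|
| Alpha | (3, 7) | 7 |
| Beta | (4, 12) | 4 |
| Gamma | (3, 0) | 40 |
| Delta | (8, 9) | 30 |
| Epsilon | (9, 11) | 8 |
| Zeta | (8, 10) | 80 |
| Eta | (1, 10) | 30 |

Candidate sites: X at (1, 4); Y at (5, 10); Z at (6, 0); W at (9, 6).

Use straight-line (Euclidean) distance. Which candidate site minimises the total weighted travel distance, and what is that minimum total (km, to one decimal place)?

Total weighted distance at each candidate:
  X (1, 4): total = 1499.0
  Y (5, 10): total = 930.0
  Z (6, 0): total = 1741.0
  W (9, 6): total = 1146.3
Minimum is at Y with total 930.0 km.

Y, total 930.0 km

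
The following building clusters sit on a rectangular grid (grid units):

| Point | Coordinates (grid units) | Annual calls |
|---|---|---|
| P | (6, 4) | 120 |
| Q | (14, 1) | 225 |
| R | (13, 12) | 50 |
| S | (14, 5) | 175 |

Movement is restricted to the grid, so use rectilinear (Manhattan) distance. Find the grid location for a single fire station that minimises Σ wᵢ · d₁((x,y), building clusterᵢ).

(14, 4)

Manhattan distance separates: Σwᵢ(|x−xᵢ|+|y−yᵢ|) = Σwᵢ|x−xᵢ| + Σwᵢ|y−yᵢ|, so x and y are optimised independently as 1-D weighted medians.
Total weight W = 570; half = 285.
x-coordinate, sorted with cumulative weight:
  x=6 (P, w=120) cum 120
  x=13 (R, w=50) cum 170
  x=14 (Q, w=225) cum 395  ← median
  x=14 (S, w=175) cum 570
⇒ x* = 14
y-coordinate, sorted with cumulative weight:
  y=1 (Q, w=225) cum 225
  y=4 (P, w=120) cum 345  ← median
  y=5 (S, w=175) cum 520
  y=12 (R, w=50) cum 570
⇒ y* = 4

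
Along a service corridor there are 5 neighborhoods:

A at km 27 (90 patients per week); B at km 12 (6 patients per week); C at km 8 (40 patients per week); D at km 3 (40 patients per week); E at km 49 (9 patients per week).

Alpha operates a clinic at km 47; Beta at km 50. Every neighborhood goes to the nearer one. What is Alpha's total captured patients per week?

The indifferent point is the midpoint (47+50)/2 = 48.5; neighborhoods left of it (closer to Alpha at 47) go to Alpha, those right go to Beta.
  D at 3 (w=40) → Alpha
  C at 8 (w=40) → Alpha
  B at 12 (w=6) → Alpha
  A at 27 (w=90) → Alpha
  E at 49 (w=9) → Beta
Alpha captures 176; Beta captures 9.

176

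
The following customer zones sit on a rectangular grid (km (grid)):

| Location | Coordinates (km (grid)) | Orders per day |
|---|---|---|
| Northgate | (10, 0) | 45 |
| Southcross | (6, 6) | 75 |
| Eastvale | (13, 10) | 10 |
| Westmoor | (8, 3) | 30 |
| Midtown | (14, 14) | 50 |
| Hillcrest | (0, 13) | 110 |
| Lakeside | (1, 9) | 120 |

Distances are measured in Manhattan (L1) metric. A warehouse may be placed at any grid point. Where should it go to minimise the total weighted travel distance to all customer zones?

Manhattan distance separates: Σwᵢ(|x−xᵢ|+|y−yᵢ|) = Σwᵢ|x−xᵢ| + Σwᵢ|y−yᵢ|, so x and y are optimised independently as 1-D weighted medians.
Total weight W = 440; half = 220.
x-coordinate, sorted with cumulative weight:
  x=0 (Hillcrest, w=110) cum 110
  x=1 (Lakeside, w=120) cum 230  ← median
  x=6 (Southcross, w=75) cum 305
  x=8 (Westmoor, w=30) cum 335
  x=10 (Northgate, w=45) cum 380
  x=13 (Eastvale, w=10) cum 390
  x=14 (Midtown, w=50) cum 440
⇒ x* = 1
y-coordinate, sorted with cumulative weight:
  y=0 (Northgate, w=45) cum 45
  y=3 (Westmoor, w=30) cum 75
  y=6 (Southcross, w=75) cum 150
  y=9 (Lakeside, w=120) cum 270  ← median
  y=10 (Eastvale, w=10) cum 280
  y=13 (Hillcrest, w=110) cum 390
  y=14 (Midtown, w=50) cum 440
⇒ y* = 9

(1, 9)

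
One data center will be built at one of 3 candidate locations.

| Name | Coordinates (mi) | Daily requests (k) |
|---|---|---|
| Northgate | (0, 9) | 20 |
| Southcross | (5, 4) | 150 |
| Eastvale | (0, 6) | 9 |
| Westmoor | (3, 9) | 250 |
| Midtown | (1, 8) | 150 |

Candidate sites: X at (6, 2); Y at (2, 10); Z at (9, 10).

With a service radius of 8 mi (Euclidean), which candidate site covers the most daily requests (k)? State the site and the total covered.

Y, covering 579

Coverage radius r = 8 mi; a point is covered iff (Δx)²+(Δy)² ≤ 8² = 64.
  X (6, 2): covers {Southcross, Eastvale, Westmoor, Midtown} → 559
  Y (2, 10): covers {Northgate, Southcross, Eastvale, Westmoor, Midtown} → 579
  Z (9, 10): covers {Southcross, Westmoor} → 400
Maximum coverage at Y: 579 daily requests (k).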